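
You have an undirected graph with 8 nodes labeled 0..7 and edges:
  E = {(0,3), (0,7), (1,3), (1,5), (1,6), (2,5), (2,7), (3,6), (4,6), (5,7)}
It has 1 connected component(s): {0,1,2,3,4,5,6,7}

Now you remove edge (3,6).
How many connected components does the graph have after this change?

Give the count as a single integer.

Answer: 1

Derivation:
Initial component count: 1
Remove (3,6): not a bridge. Count unchanged: 1.
  After removal, components: {0,1,2,3,4,5,6,7}
New component count: 1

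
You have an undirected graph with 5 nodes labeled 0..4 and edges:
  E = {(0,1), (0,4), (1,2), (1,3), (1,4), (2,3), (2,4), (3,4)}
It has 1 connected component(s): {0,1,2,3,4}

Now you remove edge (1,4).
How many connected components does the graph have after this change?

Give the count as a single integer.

Answer: 1

Derivation:
Initial component count: 1
Remove (1,4): not a bridge. Count unchanged: 1.
  After removal, components: {0,1,2,3,4}
New component count: 1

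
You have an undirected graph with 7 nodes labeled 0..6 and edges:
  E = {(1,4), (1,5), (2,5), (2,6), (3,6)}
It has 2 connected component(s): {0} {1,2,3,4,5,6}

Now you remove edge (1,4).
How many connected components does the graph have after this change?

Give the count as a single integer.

Initial component count: 2
Remove (1,4): it was a bridge. Count increases: 2 -> 3.
  After removal, components: {0} {1,2,3,5,6} {4}
New component count: 3

Answer: 3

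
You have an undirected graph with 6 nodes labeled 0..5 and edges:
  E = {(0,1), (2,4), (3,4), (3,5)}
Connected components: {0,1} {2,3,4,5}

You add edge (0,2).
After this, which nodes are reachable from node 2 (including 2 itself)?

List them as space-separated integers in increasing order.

Answer: 0 1 2 3 4 5

Derivation:
Before: nodes reachable from 2: {2,3,4,5}
Adding (0,2): merges 2's component with another. Reachability grows.
After: nodes reachable from 2: {0,1,2,3,4,5}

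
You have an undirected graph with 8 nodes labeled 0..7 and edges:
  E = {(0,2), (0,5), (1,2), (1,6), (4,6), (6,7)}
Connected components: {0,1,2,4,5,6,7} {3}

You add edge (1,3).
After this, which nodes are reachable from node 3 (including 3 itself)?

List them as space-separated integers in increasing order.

Before: nodes reachable from 3: {3}
Adding (1,3): merges 3's component with another. Reachability grows.
After: nodes reachable from 3: {0,1,2,3,4,5,6,7}

Answer: 0 1 2 3 4 5 6 7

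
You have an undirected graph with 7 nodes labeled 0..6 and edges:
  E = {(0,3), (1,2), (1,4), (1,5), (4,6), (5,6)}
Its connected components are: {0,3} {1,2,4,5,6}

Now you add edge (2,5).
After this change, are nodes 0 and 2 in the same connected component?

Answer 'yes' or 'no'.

Answer: no

Derivation:
Initial components: {0,3} {1,2,4,5,6}
Adding edge (2,5): both already in same component {1,2,4,5,6}. No change.
New components: {0,3} {1,2,4,5,6}
Are 0 and 2 in the same component? no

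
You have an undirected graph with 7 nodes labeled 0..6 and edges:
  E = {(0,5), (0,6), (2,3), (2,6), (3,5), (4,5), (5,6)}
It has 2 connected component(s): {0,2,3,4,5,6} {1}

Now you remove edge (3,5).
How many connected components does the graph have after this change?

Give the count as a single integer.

Answer: 2

Derivation:
Initial component count: 2
Remove (3,5): not a bridge. Count unchanged: 2.
  After removal, components: {0,2,3,4,5,6} {1}
New component count: 2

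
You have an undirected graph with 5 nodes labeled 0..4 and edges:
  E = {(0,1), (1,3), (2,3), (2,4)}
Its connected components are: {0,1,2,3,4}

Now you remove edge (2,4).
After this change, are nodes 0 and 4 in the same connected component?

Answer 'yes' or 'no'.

Initial components: {0,1,2,3,4}
Removing edge (2,4): it was a bridge — component count 1 -> 2.
New components: {0,1,2,3} {4}
Are 0 and 4 in the same component? no

Answer: no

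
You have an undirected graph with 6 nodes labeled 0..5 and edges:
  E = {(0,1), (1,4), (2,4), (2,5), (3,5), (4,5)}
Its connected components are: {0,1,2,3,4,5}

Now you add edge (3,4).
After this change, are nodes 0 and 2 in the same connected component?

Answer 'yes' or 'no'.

Answer: yes

Derivation:
Initial components: {0,1,2,3,4,5}
Adding edge (3,4): both already in same component {0,1,2,3,4,5}. No change.
New components: {0,1,2,3,4,5}
Are 0 and 2 in the same component? yes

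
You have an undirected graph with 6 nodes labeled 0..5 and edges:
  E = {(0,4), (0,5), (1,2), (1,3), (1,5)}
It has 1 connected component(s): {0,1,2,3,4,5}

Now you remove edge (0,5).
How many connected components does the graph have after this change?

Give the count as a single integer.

Initial component count: 1
Remove (0,5): it was a bridge. Count increases: 1 -> 2.
  After removal, components: {0,4} {1,2,3,5}
New component count: 2

Answer: 2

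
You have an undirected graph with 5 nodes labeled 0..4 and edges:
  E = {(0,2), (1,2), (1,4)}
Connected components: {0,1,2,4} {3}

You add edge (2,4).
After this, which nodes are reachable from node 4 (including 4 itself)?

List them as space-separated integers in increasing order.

Answer: 0 1 2 4

Derivation:
Before: nodes reachable from 4: {0,1,2,4}
Adding (2,4): both endpoints already in same component. Reachability from 4 unchanged.
After: nodes reachable from 4: {0,1,2,4}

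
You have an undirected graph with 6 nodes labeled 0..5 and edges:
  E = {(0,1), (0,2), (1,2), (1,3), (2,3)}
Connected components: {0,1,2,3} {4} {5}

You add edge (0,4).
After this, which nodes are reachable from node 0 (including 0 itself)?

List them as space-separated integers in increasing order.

Before: nodes reachable from 0: {0,1,2,3}
Adding (0,4): merges 0's component with another. Reachability grows.
After: nodes reachable from 0: {0,1,2,3,4}

Answer: 0 1 2 3 4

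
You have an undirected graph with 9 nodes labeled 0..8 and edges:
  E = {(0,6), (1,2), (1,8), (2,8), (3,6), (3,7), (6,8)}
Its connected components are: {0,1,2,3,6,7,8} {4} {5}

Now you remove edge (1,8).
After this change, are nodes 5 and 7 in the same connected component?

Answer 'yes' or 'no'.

Answer: no

Derivation:
Initial components: {0,1,2,3,6,7,8} {4} {5}
Removing edge (1,8): not a bridge — component count unchanged at 3.
New components: {0,1,2,3,6,7,8} {4} {5}
Are 5 and 7 in the same component? no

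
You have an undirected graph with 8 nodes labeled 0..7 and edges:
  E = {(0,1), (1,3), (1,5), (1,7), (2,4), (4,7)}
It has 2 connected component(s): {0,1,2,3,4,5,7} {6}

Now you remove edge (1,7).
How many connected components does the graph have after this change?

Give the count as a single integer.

Answer: 3

Derivation:
Initial component count: 2
Remove (1,7): it was a bridge. Count increases: 2 -> 3.
  After removal, components: {0,1,3,5} {2,4,7} {6}
New component count: 3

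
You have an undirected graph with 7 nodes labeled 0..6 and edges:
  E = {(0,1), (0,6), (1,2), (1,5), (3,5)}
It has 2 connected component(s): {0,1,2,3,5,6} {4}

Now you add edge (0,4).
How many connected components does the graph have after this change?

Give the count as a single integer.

Initial component count: 2
Add (0,4): merges two components. Count decreases: 2 -> 1.
New component count: 1

Answer: 1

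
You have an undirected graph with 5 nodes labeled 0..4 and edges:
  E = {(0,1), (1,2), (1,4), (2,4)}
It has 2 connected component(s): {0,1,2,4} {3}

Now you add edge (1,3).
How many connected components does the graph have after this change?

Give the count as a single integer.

Initial component count: 2
Add (1,3): merges two components. Count decreases: 2 -> 1.
New component count: 1

Answer: 1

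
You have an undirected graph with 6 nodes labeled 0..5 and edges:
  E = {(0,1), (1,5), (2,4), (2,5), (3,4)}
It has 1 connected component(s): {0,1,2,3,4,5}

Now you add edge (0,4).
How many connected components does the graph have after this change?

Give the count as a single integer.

Answer: 1

Derivation:
Initial component count: 1
Add (0,4): endpoints already in same component. Count unchanged: 1.
New component count: 1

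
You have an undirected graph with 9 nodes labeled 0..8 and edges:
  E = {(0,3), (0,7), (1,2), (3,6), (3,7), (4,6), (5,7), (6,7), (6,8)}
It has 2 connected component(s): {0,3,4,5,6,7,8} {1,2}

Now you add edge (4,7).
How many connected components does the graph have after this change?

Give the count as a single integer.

Answer: 2

Derivation:
Initial component count: 2
Add (4,7): endpoints already in same component. Count unchanged: 2.
New component count: 2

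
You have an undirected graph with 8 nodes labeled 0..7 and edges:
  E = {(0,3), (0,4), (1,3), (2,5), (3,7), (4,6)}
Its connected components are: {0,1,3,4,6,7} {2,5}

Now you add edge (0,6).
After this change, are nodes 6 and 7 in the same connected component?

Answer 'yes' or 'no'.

Answer: yes

Derivation:
Initial components: {0,1,3,4,6,7} {2,5}
Adding edge (0,6): both already in same component {0,1,3,4,6,7}. No change.
New components: {0,1,3,4,6,7} {2,5}
Are 6 and 7 in the same component? yes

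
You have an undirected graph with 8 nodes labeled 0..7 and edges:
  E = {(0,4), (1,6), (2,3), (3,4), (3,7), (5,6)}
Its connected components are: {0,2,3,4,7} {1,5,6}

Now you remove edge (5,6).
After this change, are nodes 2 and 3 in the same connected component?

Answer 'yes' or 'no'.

Initial components: {0,2,3,4,7} {1,5,6}
Removing edge (5,6): it was a bridge — component count 2 -> 3.
New components: {0,2,3,4,7} {1,6} {5}
Are 2 and 3 in the same component? yes

Answer: yes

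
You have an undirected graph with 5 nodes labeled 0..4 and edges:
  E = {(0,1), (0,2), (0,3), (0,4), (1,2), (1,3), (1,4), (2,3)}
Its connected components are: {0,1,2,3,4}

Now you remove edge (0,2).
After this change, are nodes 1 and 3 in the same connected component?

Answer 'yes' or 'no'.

Initial components: {0,1,2,3,4}
Removing edge (0,2): not a bridge — component count unchanged at 1.
New components: {0,1,2,3,4}
Are 1 and 3 in the same component? yes

Answer: yes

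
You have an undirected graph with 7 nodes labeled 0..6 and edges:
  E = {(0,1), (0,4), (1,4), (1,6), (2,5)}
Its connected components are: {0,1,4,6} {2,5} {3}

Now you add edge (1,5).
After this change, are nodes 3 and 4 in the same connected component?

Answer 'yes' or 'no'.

Answer: no

Derivation:
Initial components: {0,1,4,6} {2,5} {3}
Adding edge (1,5): merges {0,1,4,6} and {2,5}.
New components: {0,1,2,4,5,6} {3}
Are 3 and 4 in the same component? no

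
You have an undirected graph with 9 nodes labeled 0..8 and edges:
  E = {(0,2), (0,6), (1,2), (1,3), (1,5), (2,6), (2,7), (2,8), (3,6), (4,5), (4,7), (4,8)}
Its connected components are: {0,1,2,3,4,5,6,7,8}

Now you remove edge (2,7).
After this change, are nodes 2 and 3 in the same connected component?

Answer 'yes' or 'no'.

Initial components: {0,1,2,3,4,5,6,7,8}
Removing edge (2,7): not a bridge — component count unchanged at 1.
New components: {0,1,2,3,4,5,6,7,8}
Are 2 and 3 in the same component? yes

Answer: yes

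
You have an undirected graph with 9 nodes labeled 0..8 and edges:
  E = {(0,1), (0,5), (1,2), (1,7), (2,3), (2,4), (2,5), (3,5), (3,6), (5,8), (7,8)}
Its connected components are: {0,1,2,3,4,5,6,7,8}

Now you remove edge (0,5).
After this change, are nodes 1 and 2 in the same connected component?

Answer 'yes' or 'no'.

Answer: yes

Derivation:
Initial components: {0,1,2,3,4,5,6,7,8}
Removing edge (0,5): not a bridge — component count unchanged at 1.
New components: {0,1,2,3,4,5,6,7,8}
Are 1 and 2 in the same component? yes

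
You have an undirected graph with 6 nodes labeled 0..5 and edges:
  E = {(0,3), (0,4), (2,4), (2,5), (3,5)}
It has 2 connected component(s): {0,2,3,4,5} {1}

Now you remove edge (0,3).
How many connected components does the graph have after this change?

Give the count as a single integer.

Answer: 2

Derivation:
Initial component count: 2
Remove (0,3): not a bridge. Count unchanged: 2.
  After removal, components: {0,2,3,4,5} {1}
New component count: 2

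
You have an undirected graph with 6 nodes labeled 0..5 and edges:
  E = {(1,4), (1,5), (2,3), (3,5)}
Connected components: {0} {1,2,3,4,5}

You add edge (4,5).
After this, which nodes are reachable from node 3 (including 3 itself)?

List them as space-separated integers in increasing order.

Answer: 1 2 3 4 5

Derivation:
Before: nodes reachable from 3: {1,2,3,4,5}
Adding (4,5): both endpoints already in same component. Reachability from 3 unchanged.
After: nodes reachable from 3: {1,2,3,4,5}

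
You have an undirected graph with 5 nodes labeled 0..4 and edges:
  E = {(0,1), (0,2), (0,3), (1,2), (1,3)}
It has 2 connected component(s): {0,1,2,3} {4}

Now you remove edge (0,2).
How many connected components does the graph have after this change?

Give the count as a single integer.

Initial component count: 2
Remove (0,2): not a bridge. Count unchanged: 2.
  After removal, components: {0,1,2,3} {4}
New component count: 2

Answer: 2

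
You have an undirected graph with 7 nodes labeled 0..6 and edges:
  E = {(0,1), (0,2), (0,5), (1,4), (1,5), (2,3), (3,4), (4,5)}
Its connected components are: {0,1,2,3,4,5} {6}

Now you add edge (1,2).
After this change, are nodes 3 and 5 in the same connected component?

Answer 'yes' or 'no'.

Initial components: {0,1,2,3,4,5} {6}
Adding edge (1,2): both already in same component {0,1,2,3,4,5}. No change.
New components: {0,1,2,3,4,5} {6}
Are 3 and 5 in the same component? yes

Answer: yes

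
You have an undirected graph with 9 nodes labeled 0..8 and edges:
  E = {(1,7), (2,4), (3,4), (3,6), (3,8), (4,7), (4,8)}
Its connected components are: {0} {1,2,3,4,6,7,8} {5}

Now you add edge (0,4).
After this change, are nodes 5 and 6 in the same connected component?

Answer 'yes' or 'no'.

Initial components: {0} {1,2,3,4,6,7,8} {5}
Adding edge (0,4): merges {0} and {1,2,3,4,6,7,8}.
New components: {0,1,2,3,4,6,7,8} {5}
Are 5 and 6 in the same component? no

Answer: no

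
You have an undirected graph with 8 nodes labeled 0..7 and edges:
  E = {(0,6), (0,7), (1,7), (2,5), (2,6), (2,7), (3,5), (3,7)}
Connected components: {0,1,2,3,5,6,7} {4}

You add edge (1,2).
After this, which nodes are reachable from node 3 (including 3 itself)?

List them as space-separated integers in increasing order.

Before: nodes reachable from 3: {0,1,2,3,5,6,7}
Adding (1,2): both endpoints already in same component. Reachability from 3 unchanged.
After: nodes reachable from 3: {0,1,2,3,5,6,7}

Answer: 0 1 2 3 5 6 7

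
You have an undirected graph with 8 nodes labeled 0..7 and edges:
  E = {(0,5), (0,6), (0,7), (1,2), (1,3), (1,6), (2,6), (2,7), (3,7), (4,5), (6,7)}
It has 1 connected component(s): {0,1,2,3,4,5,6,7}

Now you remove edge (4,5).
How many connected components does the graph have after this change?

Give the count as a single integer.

Initial component count: 1
Remove (4,5): it was a bridge. Count increases: 1 -> 2.
  After removal, components: {0,1,2,3,5,6,7} {4}
New component count: 2

Answer: 2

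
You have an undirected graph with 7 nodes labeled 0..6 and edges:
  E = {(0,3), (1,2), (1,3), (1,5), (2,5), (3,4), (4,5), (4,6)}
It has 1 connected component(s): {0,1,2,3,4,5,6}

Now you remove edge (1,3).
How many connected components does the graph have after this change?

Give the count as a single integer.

Initial component count: 1
Remove (1,3): not a bridge. Count unchanged: 1.
  After removal, components: {0,1,2,3,4,5,6}
New component count: 1

Answer: 1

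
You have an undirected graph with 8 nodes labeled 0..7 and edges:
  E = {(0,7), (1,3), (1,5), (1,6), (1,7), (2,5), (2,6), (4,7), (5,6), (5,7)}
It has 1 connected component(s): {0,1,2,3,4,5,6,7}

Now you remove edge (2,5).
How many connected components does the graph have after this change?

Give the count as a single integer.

Answer: 1

Derivation:
Initial component count: 1
Remove (2,5): not a bridge. Count unchanged: 1.
  After removal, components: {0,1,2,3,4,5,6,7}
New component count: 1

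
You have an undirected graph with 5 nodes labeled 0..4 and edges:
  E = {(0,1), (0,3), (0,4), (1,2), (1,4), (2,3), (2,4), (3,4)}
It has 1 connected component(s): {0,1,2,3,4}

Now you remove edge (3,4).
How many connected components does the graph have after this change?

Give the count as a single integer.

Answer: 1

Derivation:
Initial component count: 1
Remove (3,4): not a bridge. Count unchanged: 1.
  After removal, components: {0,1,2,3,4}
New component count: 1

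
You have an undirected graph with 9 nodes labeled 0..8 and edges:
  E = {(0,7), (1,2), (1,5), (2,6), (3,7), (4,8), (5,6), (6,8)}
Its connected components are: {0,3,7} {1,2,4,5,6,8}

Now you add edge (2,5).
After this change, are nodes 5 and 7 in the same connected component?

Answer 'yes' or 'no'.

Initial components: {0,3,7} {1,2,4,5,6,8}
Adding edge (2,5): both already in same component {1,2,4,5,6,8}. No change.
New components: {0,3,7} {1,2,4,5,6,8}
Are 5 and 7 in the same component? no

Answer: no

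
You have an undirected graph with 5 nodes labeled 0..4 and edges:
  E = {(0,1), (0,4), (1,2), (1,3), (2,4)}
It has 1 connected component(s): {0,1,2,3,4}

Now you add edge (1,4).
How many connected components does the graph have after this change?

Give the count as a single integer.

Answer: 1

Derivation:
Initial component count: 1
Add (1,4): endpoints already in same component. Count unchanged: 1.
New component count: 1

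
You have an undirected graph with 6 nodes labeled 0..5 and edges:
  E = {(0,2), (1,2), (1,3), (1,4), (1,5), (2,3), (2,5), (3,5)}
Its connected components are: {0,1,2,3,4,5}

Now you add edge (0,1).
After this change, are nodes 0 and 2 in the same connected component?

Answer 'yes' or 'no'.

Initial components: {0,1,2,3,4,5}
Adding edge (0,1): both already in same component {0,1,2,3,4,5}. No change.
New components: {0,1,2,3,4,5}
Are 0 and 2 in the same component? yes

Answer: yes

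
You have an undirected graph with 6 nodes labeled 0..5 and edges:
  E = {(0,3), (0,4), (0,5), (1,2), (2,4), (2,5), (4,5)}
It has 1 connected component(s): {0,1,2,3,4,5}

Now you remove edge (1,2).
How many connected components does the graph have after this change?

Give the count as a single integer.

Answer: 2

Derivation:
Initial component count: 1
Remove (1,2): it was a bridge. Count increases: 1 -> 2.
  After removal, components: {0,2,3,4,5} {1}
New component count: 2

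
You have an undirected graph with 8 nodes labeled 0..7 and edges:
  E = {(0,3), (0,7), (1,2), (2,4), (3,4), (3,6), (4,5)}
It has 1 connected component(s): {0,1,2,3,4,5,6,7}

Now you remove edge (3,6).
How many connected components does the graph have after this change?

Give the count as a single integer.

Initial component count: 1
Remove (3,6): it was a bridge. Count increases: 1 -> 2.
  After removal, components: {0,1,2,3,4,5,7} {6}
New component count: 2

Answer: 2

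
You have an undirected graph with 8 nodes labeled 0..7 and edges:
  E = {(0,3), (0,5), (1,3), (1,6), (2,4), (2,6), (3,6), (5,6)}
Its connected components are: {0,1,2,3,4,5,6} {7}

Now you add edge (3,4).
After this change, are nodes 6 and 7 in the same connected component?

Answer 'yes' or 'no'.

Initial components: {0,1,2,3,4,5,6} {7}
Adding edge (3,4): both already in same component {0,1,2,3,4,5,6}. No change.
New components: {0,1,2,3,4,5,6} {7}
Are 6 and 7 in the same component? no

Answer: no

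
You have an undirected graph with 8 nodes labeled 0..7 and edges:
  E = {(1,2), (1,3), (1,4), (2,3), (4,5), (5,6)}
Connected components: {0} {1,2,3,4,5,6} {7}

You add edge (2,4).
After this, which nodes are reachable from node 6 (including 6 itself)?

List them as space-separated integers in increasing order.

Answer: 1 2 3 4 5 6

Derivation:
Before: nodes reachable from 6: {1,2,3,4,5,6}
Adding (2,4): both endpoints already in same component. Reachability from 6 unchanged.
After: nodes reachable from 6: {1,2,3,4,5,6}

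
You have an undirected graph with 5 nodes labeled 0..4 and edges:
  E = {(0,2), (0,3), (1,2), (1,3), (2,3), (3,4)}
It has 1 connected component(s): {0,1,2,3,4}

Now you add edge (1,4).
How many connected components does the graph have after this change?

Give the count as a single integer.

Answer: 1

Derivation:
Initial component count: 1
Add (1,4): endpoints already in same component. Count unchanged: 1.
New component count: 1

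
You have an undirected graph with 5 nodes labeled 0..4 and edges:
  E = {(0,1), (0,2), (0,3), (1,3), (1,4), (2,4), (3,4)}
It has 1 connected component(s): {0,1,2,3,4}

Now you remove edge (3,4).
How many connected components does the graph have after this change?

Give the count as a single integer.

Answer: 1

Derivation:
Initial component count: 1
Remove (3,4): not a bridge. Count unchanged: 1.
  After removal, components: {0,1,2,3,4}
New component count: 1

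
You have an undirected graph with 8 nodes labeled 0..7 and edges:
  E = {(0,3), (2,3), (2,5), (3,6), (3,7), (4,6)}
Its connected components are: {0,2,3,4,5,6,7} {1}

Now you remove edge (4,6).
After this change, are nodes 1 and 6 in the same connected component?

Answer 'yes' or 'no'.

Answer: no

Derivation:
Initial components: {0,2,3,4,5,6,7} {1}
Removing edge (4,6): it was a bridge — component count 2 -> 3.
New components: {0,2,3,5,6,7} {1} {4}
Are 1 and 6 in the same component? no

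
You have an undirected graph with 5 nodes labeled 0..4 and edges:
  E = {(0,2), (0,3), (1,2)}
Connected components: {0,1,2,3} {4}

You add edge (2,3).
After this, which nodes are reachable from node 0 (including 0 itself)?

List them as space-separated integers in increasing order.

Before: nodes reachable from 0: {0,1,2,3}
Adding (2,3): both endpoints already in same component. Reachability from 0 unchanged.
After: nodes reachable from 0: {0,1,2,3}

Answer: 0 1 2 3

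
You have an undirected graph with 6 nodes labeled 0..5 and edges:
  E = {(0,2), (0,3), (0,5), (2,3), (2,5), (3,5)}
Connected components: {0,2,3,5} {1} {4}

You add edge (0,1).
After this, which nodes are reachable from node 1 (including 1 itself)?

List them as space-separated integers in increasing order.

Before: nodes reachable from 1: {1}
Adding (0,1): merges 1's component with another. Reachability grows.
After: nodes reachable from 1: {0,1,2,3,5}

Answer: 0 1 2 3 5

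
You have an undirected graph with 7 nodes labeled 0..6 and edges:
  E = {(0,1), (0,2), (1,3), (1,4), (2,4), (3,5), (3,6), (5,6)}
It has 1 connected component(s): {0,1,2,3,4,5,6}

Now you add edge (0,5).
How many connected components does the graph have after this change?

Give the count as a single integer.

Answer: 1

Derivation:
Initial component count: 1
Add (0,5): endpoints already in same component. Count unchanged: 1.
New component count: 1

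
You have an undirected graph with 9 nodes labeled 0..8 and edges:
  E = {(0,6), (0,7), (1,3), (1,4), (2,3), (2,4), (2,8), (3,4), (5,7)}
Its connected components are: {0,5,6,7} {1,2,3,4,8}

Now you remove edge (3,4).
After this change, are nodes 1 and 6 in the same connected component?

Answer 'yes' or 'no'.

Answer: no

Derivation:
Initial components: {0,5,6,7} {1,2,3,4,8}
Removing edge (3,4): not a bridge — component count unchanged at 2.
New components: {0,5,6,7} {1,2,3,4,8}
Are 1 and 6 in the same component? no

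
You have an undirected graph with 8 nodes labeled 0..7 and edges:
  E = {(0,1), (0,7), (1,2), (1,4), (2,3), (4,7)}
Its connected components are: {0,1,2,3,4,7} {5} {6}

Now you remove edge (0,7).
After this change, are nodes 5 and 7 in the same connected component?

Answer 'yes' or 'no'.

Answer: no

Derivation:
Initial components: {0,1,2,3,4,7} {5} {6}
Removing edge (0,7): not a bridge — component count unchanged at 3.
New components: {0,1,2,3,4,7} {5} {6}
Are 5 and 7 in the same component? no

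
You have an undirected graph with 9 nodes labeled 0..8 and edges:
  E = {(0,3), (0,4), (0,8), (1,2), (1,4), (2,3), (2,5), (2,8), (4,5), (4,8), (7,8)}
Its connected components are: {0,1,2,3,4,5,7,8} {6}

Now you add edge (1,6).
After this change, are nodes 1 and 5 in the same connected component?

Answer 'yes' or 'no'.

Initial components: {0,1,2,3,4,5,7,8} {6}
Adding edge (1,6): merges {0,1,2,3,4,5,7,8} and {6}.
New components: {0,1,2,3,4,5,6,7,8}
Are 1 and 5 in the same component? yes

Answer: yes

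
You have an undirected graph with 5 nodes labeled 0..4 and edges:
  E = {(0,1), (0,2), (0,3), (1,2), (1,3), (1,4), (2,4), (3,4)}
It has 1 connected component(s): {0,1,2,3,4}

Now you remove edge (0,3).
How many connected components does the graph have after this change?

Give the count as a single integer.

Initial component count: 1
Remove (0,3): not a bridge. Count unchanged: 1.
  After removal, components: {0,1,2,3,4}
New component count: 1

Answer: 1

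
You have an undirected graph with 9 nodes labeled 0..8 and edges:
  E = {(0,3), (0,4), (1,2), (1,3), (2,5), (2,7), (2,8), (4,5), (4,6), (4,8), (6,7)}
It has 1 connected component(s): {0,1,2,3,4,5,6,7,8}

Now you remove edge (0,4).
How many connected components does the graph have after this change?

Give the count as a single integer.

Initial component count: 1
Remove (0,4): not a bridge. Count unchanged: 1.
  After removal, components: {0,1,2,3,4,5,6,7,8}
New component count: 1

Answer: 1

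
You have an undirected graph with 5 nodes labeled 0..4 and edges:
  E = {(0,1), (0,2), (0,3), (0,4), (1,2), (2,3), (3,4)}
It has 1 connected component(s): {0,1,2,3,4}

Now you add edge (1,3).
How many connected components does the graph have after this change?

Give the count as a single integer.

Initial component count: 1
Add (1,3): endpoints already in same component. Count unchanged: 1.
New component count: 1

Answer: 1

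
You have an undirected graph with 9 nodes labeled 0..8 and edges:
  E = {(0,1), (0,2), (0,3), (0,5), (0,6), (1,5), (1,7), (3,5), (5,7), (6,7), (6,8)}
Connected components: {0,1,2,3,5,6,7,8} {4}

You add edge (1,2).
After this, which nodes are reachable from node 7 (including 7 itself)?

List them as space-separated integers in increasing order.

Answer: 0 1 2 3 5 6 7 8

Derivation:
Before: nodes reachable from 7: {0,1,2,3,5,6,7,8}
Adding (1,2): both endpoints already in same component. Reachability from 7 unchanged.
After: nodes reachable from 7: {0,1,2,3,5,6,7,8}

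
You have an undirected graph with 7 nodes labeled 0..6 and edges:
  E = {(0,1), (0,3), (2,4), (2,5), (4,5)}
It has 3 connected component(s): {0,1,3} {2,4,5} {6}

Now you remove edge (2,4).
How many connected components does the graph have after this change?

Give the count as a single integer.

Answer: 3

Derivation:
Initial component count: 3
Remove (2,4): not a bridge. Count unchanged: 3.
  After removal, components: {0,1,3} {2,4,5} {6}
New component count: 3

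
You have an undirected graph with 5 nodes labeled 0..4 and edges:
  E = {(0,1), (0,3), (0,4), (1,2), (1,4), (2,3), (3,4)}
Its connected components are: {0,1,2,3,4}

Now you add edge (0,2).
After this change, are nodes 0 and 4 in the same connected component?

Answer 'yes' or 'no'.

Initial components: {0,1,2,3,4}
Adding edge (0,2): both already in same component {0,1,2,3,4}. No change.
New components: {0,1,2,3,4}
Are 0 and 4 in the same component? yes

Answer: yes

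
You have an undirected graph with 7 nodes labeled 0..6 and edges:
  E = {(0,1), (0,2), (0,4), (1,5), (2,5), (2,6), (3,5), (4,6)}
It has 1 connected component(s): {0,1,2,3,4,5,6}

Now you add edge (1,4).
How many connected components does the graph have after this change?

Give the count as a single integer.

Initial component count: 1
Add (1,4): endpoints already in same component. Count unchanged: 1.
New component count: 1

Answer: 1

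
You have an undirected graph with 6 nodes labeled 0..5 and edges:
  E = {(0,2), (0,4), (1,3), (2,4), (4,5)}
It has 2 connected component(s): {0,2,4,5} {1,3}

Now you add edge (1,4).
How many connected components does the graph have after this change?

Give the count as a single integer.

Answer: 1

Derivation:
Initial component count: 2
Add (1,4): merges two components. Count decreases: 2 -> 1.
New component count: 1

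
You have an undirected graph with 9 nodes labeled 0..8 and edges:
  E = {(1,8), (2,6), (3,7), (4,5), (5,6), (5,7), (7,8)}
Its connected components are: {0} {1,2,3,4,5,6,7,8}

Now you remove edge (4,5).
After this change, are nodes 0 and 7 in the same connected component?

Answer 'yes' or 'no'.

Answer: no

Derivation:
Initial components: {0} {1,2,3,4,5,6,7,8}
Removing edge (4,5): it was a bridge — component count 2 -> 3.
New components: {0} {1,2,3,5,6,7,8} {4}
Are 0 and 7 in the same component? no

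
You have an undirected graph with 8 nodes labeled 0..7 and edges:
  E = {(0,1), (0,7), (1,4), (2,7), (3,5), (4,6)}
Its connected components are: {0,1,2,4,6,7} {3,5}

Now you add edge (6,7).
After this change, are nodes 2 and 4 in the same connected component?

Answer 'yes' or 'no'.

Answer: yes

Derivation:
Initial components: {0,1,2,4,6,7} {3,5}
Adding edge (6,7): both already in same component {0,1,2,4,6,7}. No change.
New components: {0,1,2,4,6,7} {3,5}
Are 2 and 4 in the same component? yes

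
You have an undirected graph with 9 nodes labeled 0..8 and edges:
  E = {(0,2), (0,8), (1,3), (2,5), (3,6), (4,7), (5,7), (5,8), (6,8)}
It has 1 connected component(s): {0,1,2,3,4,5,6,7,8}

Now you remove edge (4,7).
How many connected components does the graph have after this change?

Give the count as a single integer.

Initial component count: 1
Remove (4,7): it was a bridge. Count increases: 1 -> 2.
  After removal, components: {0,1,2,3,5,6,7,8} {4}
New component count: 2

Answer: 2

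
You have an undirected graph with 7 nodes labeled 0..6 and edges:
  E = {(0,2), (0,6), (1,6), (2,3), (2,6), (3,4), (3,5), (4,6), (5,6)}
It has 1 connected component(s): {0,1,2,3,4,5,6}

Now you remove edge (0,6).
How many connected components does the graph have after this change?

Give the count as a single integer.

Initial component count: 1
Remove (0,6): not a bridge. Count unchanged: 1.
  After removal, components: {0,1,2,3,4,5,6}
New component count: 1

Answer: 1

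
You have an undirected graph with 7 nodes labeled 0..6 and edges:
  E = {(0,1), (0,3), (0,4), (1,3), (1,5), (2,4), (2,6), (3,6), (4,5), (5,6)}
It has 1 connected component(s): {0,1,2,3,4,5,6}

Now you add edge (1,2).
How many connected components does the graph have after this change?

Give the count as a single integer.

Initial component count: 1
Add (1,2): endpoints already in same component. Count unchanged: 1.
New component count: 1

Answer: 1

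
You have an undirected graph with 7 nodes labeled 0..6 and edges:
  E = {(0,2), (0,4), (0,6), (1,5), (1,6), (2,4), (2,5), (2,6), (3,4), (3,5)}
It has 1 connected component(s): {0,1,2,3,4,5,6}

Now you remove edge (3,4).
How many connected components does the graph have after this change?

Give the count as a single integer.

Answer: 1

Derivation:
Initial component count: 1
Remove (3,4): not a bridge. Count unchanged: 1.
  After removal, components: {0,1,2,3,4,5,6}
New component count: 1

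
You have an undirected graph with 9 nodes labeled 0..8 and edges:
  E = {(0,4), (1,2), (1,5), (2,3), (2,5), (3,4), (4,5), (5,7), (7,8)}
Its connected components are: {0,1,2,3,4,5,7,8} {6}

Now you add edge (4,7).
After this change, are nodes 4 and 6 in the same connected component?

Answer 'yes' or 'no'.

Initial components: {0,1,2,3,4,5,7,8} {6}
Adding edge (4,7): both already in same component {0,1,2,3,4,5,7,8}. No change.
New components: {0,1,2,3,4,5,7,8} {6}
Are 4 and 6 in the same component? no

Answer: no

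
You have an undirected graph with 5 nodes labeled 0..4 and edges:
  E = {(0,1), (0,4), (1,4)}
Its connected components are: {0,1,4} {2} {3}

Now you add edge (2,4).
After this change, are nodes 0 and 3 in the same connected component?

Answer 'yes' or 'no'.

Initial components: {0,1,4} {2} {3}
Adding edge (2,4): merges {2} and {0,1,4}.
New components: {0,1,2,4} {3}
Are 0 and 3 in the same component? no

Answer: no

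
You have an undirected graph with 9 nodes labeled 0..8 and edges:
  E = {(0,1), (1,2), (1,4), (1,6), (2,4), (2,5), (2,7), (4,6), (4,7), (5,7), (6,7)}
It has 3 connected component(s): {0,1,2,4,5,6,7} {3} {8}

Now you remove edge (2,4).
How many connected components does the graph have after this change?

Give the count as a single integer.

Answer: 3

Derivation:
Initial component count: 3
Remove (2,4): not a bridge. Count unchanged: 3.
  After removal, components: {0,1,2,4,5,6,7} {3} {8}
New component count: 3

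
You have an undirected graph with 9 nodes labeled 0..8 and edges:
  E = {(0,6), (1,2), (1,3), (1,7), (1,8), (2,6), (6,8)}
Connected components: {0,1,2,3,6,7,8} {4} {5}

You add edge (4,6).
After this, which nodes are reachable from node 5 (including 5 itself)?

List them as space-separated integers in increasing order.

Before: nodes reachable from 5: {5}
Adding (4,6): merges two components, but neither contains 5. Reachability from 5 unchanged.
After: nodes reachable from 5: {5}

Answer: 5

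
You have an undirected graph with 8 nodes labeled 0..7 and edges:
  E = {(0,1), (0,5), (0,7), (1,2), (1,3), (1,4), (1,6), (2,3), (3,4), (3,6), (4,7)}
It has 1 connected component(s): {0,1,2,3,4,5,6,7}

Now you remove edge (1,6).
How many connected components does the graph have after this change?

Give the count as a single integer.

Initial component count: 1
Remove (1,6): not a bridge. Count unchanged: 1.
  After removal, components: {0,1,2,3,4,5,6,7}
New component count: 1

Answer: 1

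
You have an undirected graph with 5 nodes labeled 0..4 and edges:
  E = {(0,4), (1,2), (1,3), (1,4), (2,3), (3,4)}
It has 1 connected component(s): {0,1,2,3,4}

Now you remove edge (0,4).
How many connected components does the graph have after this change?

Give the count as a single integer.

Answer: 2

Derivation:
Initial component count: 1
Remove (0,4): it was a bridge. Count increases: 1 -> 2.
  After removal, components: {0} {1,2,3,4}
New component count: 2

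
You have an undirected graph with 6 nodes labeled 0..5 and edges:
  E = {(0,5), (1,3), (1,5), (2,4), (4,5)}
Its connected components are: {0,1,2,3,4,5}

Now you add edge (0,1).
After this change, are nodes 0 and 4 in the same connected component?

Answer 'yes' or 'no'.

Answer: yes

Derivation:
Initial components: {0,1,2,3,4,5}
Adding edge (0,1): both already in same component {0,1,2,3,4,5}. No change.
New components: {0,1,2,3,4,5}
Are 0 and 4 in the same component? yes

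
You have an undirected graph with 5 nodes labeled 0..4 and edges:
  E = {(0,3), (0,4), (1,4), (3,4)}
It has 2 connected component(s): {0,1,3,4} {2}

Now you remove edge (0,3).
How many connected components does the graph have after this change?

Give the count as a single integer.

Answer: 2

Derivation:
Initial component count: 2
Remove (0,3): not a bridge. Count unchanged: 2.
  After removal, components: {0,1,3,4} {2}
New component count: 2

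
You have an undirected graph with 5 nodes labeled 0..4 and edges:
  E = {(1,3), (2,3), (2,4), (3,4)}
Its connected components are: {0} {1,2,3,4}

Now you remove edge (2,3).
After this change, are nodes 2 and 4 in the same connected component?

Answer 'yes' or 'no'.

Answer: yes

Derivation:
Initial components: {0} {1,2,3,4}
Removing edge (2,3): not a bridge — component count unchanged at 2.
New components: {0} {1,2,3,4}
Are 2 and 4 in the same component? yes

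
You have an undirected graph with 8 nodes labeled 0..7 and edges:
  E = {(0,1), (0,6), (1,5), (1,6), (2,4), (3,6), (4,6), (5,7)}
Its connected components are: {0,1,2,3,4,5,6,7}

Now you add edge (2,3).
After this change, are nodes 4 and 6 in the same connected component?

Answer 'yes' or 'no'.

Answer: yes

Derivation:
Initial components: {0,1,2,3,4,5,6,7}
Adding edge (2,3): both already in same component {0,1,2,3,4,5,6,7}. No change.
New components: {0,1,2,3,4,5,6,7}
Are 4 and 6 in the same component? yes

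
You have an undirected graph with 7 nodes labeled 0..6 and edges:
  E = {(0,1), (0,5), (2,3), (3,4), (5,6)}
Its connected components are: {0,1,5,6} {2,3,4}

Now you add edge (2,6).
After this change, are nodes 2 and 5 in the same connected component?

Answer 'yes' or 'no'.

Answer: yes

Derivation:
Initial components: {0,1,5,6} {2,3,4}
Adding edge (2,6): merges {2,3,4} and {0,1,5,6}.
New components: {0,1,2,3,4,5,6}
Are 2 and 5 in the same component? yes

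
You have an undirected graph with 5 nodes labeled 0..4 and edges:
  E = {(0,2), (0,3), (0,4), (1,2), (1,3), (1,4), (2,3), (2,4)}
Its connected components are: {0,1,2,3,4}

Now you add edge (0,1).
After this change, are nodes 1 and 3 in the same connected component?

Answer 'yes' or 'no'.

Initial components: {0,1,2,3,4}
Adding edge (0,1): both already in same component {0,1,2,3,4}. No change.
New components: {0,1,2,3,4}
Are 1 and 3 in the same component? yes

Answer: yes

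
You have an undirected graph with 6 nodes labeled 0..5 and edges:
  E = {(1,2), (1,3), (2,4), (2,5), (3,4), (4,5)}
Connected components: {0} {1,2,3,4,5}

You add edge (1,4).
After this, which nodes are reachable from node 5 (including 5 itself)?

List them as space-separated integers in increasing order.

Answer: 1 2 3 4 5

Derivation:
Before: nodes reachable from 5: {1,2,3,4,5}
Adding (1,4): both endpoints already in same component. Reachability from 5 unchanged.
After: nodes reachable from 5: {1,2,3,4,5}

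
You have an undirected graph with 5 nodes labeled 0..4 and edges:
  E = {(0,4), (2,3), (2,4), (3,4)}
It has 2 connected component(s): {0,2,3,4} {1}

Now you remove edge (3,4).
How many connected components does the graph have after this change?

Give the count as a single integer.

Initial component count: 2
Remove (3,4): not a bridge. Count unchanged: 2.
  After removal, components: {0,2,3,4} {1}
New component count: 2

Answer: 2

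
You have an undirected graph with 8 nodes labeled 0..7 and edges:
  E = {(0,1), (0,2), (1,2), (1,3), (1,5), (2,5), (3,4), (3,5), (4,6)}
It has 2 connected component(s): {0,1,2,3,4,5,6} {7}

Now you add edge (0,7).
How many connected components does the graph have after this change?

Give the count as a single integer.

Answer: 1

Derivation:
Initial component count: 2
Add (0,7): merges two components. Count decreases: 2 -> 1.
New component count: 1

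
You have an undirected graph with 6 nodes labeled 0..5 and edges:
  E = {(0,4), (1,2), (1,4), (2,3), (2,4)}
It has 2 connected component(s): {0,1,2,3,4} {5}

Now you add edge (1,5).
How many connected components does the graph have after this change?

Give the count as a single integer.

Answer: 1

Derivation:
Initial component count: 2
Add (1,5): merges two components. Count decreases: 2 -> 1.
New component count: 1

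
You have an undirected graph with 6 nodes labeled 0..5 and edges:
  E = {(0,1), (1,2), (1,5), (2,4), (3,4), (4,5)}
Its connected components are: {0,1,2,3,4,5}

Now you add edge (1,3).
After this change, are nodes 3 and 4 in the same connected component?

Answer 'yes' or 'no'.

Answer: yes

Derivation:
Initial components: {0,1,2,3,4,5}
Adding edge (1,3): both already in same component {0,1,2,3,4,5}. No change.
New components: {0,1,2,3,4,5}
Are 3 and 4 in the same component? yes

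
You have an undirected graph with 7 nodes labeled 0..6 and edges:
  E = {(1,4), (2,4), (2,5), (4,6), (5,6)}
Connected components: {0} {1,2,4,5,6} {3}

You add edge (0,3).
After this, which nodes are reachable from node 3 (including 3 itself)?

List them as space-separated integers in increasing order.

Before: nodes reachable from 3: {3}
Adding (0,3): merges 3's component with another. Reachability grows.
After: nodes reachable from 3: {0,3}

Answer: 0 3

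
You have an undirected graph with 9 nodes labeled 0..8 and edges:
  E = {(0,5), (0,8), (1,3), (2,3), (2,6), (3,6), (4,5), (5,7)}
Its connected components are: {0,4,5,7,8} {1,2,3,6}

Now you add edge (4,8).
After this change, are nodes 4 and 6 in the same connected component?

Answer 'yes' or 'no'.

Answer: no

Derivation:
Initial components: {0,4,5,7,8} {1,2,3,6}
Adding edge (4,8): both already in same component {0,4,5,7,8}. No change.
New components: {0,4,5,7,8} {1,2,3,6}
Are 4 and 6 in the same component? no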